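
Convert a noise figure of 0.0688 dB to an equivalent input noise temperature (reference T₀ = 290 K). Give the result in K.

F = 10^(0.0688/10) = 1.01597
T_e = (F − 1)·T₀ = (1.01597 − 1) × 290 = 4.63 K

4.63 K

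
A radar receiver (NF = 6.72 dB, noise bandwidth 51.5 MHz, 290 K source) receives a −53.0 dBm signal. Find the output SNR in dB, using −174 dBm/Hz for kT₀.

Noise floor: N = −174 + 10 log₁₀(B) + NF
10 log₁₀(5.15×10⁷) = 77.12 dB
N = −174 + 77.12 + 6.72 = −90.16 dBm
SNR = P_sig − N = −53.0 − (−90.16) = 37.16 dB → 37.2 dB

37.2 dB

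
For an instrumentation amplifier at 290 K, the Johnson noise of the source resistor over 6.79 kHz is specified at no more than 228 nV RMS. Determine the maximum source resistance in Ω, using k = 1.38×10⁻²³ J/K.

478 Ω

Johnson–Nyquist: V_n = √(4kTRB) ⇒ R = V_n² / (4kTB)
4kTB = 4 × 1.38×10⁻²³ × 290 × 6.79×10³ = 1.09×10⁻¹⁶
R = (2.28×10⁻⁷)² / 1.09×10⁻¹⁶ = 4.78×10² Ω = 478 Ω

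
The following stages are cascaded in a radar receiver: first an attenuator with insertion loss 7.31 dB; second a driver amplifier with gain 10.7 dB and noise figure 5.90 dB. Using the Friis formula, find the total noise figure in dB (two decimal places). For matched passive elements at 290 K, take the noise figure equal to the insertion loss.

13.21 dB

Convert to linear (a loss of L dB is a gain of −L dB): F_i = 10^(NF_i/10), G_i = 10^(G_i,dB/10)
  Stage 1: F_1 = 10^(7.31/10) = 5.383, G_1 = 10^(−7.31/10) = 0.1858
  Stage 2: F_2 = 10^(5.90/10) = 3.890, G_2 = 10^(10.7/10) = 11.75
Friis cascade:
  F = 5.383 + (3.890 − 1)/0.1858 = 20.94
NF = 10 log₁₀(20.94) = 13.21 dB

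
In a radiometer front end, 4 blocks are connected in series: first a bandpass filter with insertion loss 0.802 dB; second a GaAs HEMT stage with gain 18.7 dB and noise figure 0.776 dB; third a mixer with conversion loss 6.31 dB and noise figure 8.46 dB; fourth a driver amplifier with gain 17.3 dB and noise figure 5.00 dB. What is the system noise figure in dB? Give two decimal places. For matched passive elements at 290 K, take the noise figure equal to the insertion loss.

2.27 dB

Convert to linear (a loss of L dB is a gain of −L dB): F_i = 10^(NF_i/10), G_i = 10^(G_i,dB/10)
  Stage 1: F_1 = 10^(0.802/10) = 1.203, G_1 = 10^(−0.802/10) = 0.8314
  Stage 2: F_2 = 10^(0.776/10) = 1.196, G_2 = 10^(18.7/10) = 74.13
  Stage 3: F_3 = 10^(8.46/10) = 7.015, G_3 = 10^(−6.31/10) = 0.2339
  Stage 4: F_4 = 10^(5.00/10) = 3.162, G_4 = 10^(17.3/10) = 53.70
Friis cascade:
  F = 1.203 + (1.196 − 1)/0.8314 + (7.015 − 1)/61.63 + (3.162 − 1)/14.41 = 1.686
NF = 10 log₁₀(1.686) = 2.27 dB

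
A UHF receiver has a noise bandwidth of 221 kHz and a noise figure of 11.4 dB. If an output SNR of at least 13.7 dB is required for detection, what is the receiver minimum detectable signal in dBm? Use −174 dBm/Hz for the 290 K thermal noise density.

−95.5 dBm

Sensitivity = −174 + 10 log₁₀(B) + NF + SNR_min
= −174 + 53.44 + 11.4 + 13.7
= −95.46 dBm → −95.5 dBm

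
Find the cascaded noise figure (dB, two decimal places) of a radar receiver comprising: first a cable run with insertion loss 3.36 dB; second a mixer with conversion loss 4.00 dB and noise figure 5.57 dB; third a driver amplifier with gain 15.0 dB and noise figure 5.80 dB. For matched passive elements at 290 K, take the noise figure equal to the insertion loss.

13.63 dB

Convert to linear (a loss of L dB is a gain of −L dB): F_i = 10^(NF_i/10), G_i = 10^(G_i,dB/10)
  Stage 1: F_1 = 10^(3.36/10) = 2.168, G_1 = 10^(−3.36/10) = 0.4613
  Stage 2: F_2 = 10^(5.57/10) = 3.606, G_2 = 10^(−4.00/10) = 0.3981
  Stage 3: F_3 = 10^(5.80/10) = 3.802, G_3 = 10^(15.0/10) = 31.62
Friis cascade:
  F = 2.168 + (3.606 − 1)/0.4613 + (3.802 − 1)/0.1837 = 23.07
NF = 10 log₁₀(23.07) = 13.63 dB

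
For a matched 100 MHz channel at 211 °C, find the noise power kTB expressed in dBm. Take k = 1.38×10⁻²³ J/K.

−91.8 dBm

T = 211 °C + 273.15 = 484.15 K
P_n = kTB = 1.38×10⁻²³ × 484.15 × 1.00×10⁸ = 6.68×10⁻¹³ W
In dBm: 10 log₁₀(6.68×10⁻¹³ / 10⁻³) = −91.8 dBm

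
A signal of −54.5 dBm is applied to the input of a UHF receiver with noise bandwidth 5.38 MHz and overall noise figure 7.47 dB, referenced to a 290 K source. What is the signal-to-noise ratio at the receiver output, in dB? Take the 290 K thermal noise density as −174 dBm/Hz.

44.7 dB

Noise floor: N = −174 + 10 log₁₀(B) + NF
10 log₁₀(5.38×10⁶) = 67.31 dB
N = −174 + 67.31 + 7.47 = −99.22 dBm
SNR = P_sig − N = −54.5 − (−99.22) = 44.72 dB → 44.7 dB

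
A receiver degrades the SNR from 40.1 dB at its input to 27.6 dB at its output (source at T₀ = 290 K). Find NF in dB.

NF (dB) = SNR_in(dB) − SNR_out(dB) when the source is at T₀
NF = 40.1 − 27.6 = 12.5 dB

12.5 dB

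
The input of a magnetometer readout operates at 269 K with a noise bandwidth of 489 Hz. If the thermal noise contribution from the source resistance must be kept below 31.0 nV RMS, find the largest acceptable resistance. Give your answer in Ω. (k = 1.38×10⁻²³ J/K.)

132 Ω

Johnson–Nyquist: V_n = √(4kTRB) ⇒ R = V_n² / (4kTB)
4kTB = 4 × 1.38×10⁻²³ × 269 × 4.89×10² = 7.26×10⁻¹⁸
R = (3.10×10⁻⁸)² / 7.26×10⁻¹⁸ = 1.32×10² Ω = 132 Ω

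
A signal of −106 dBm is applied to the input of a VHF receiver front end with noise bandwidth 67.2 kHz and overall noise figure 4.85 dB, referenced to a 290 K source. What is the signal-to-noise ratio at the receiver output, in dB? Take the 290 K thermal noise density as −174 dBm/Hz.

Noise floor: N = −174 + 10 log₁₀(B) + NF
10 log₁₀(6.72×10⁴) = 48.27 dB
N = −174 + 48.27 + 4.85 = −120.88 dBm
SNR = P_sig − N = −106 − (−120.88) = 14.88 dB → 14.9 dB

14.9 dB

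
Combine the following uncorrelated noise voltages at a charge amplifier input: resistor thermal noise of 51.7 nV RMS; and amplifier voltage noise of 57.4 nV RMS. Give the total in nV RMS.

Uncorrelated sources add in power (mean-square): V_tot = √(ΣV_i²)
V_tot = √[(5.17×10⁻⁸)² + (5.74×10⁻⁸)²] = 7.73×10⁻⁸ V = 77.3 nV

77.3 nV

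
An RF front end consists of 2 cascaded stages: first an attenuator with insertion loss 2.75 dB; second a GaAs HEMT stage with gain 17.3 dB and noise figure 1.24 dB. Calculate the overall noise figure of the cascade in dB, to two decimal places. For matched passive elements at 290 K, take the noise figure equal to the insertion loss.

3.99 dB

Convert to linear (a loss of L dB is a gain of −L dB): F_i = 10^(NF_i/10), G_i = 10^(G_i,dB/10)
  Stage 1: F_1 = 10^(2.75/10) = 1.884, G_1 = 10^(−2.75/10) = 0.5309
  Stage 2: F_2 = 10^(1.24/10) = 1.330, G_2 = 10^(17.3/10) = 53.70
Friis cascade:
  F = 1.884 + (1.330 − 1)/0.5309 = 2.506
NF = 10 log₁₀(2.506) = 3.99 dB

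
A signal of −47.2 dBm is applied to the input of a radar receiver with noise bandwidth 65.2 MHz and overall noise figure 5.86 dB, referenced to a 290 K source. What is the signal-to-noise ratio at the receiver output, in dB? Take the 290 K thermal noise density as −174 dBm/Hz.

Noise floor: N = −174 + 10 log₁₀(B) + NF
10 log₁₀(6.52×10⁷) = 78.14 dB
N = −174 + 78.14 + 5.86 = −90.00 dBm
SNR = P_sig − N = −47.2 − (−90.00) = 42.80 dB → 42.8 dB

42.8 dB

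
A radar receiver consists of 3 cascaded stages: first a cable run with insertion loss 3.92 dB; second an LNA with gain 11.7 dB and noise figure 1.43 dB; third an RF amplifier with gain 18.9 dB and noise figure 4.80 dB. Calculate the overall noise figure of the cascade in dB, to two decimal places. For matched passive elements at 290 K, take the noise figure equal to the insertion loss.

5.76 dB

Convert to linear (a loss of L dB is a gain of −L dB): F_i = 10^(NF_i/10), G_i = 10^(G_i,dB/10)
  Stage 1: F_1 = 10^(3.92/10) = 2.466, G_1 = 10^(−3.92/10) = 0.4055
  Stage 2: F_2 = 10^(1.43/10) = 1.390, G_2 = 10^(11.7/10) = 14.79
  Stage 3: F_3 = 10^(4.80/10) = 3.020, G_3 = 10^(18.9/10) = 77.62
Friis cascade:
  F = 2.466 + (1.390 − 1)/0.4055 + (3.020 − 1)/5.998 = 3.764
NF = 10 log₁₀(3.764) = 5.76 dB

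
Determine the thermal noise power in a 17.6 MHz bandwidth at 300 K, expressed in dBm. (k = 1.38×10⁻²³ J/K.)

−101.4 dBm

P_n = kTB = 1.38×10⁻²³ × 300 × 1.76×10⁷ = 7.29×10⁻¹⁴ W
In dBm: 10 log₁₀(7.29×10⁻¹⁴ / 10⁻³) = −101.4 dBm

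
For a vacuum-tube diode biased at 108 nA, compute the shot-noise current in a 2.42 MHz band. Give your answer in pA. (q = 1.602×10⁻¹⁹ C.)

289 pA

I_n = √(2qI·B)
2qI·B = 2 × 1.602×10⁻¹⁹ × 1.08×10⁻⁷ × 2.42×10⁶ = 8.37×10⁻²⁰ A²
I_n = √(8.37×10⁻²⁰) = 2.89×10⁻¹⁰ A = 289 pA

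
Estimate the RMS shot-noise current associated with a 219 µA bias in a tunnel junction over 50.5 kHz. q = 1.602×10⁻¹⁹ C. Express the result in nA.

I_n = √(2qI·B)
2qI·B = 2 × 1.602×10⁻¹⁹ × 2.19×10⁻⁴ × 5.05×10⁴ = 3.54×10⁻¹⁸ A²
I_n = √(3.54×10⁻¹⁸) = 1.88×10⁻⁹ A = 1.88 nA

1.88 nA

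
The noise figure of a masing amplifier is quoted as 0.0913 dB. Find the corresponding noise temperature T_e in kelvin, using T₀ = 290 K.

F = 10^(0.0913/10) = 1.02125
T_e = (F − 1)·T₀ = (1.02125 − 1) × 290 = 6.16 K

6.16 K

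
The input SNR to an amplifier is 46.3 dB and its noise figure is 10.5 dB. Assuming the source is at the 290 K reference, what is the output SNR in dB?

By definition F = SNR_in/SNR_out, so in dB: SNR_out = SNR_in − NF
SNR_out = 46.3 − 10.5 = 35.8 dB

35.8 dB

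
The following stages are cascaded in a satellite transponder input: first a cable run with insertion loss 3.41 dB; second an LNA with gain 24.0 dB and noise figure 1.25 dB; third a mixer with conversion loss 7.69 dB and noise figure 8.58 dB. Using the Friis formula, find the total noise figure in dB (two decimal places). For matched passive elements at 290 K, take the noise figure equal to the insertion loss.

Convert to linear (a loss of L dB is a gain of −L dB): F_i = 10^(NF_i/10), G_i = 10^(G_i,dB/10)
  Stage 1: F_1 = 10^(3.41/10) = 2.193, G_1 = 10^(−3.41/10) = 0.4560
  Stage 2: F_2 = 10^(1.25/10) = 1.334, G_2 = 10^(24.0/10) = 251.2
  Stage 3: F_3 = 10^(8.58/10) = 7.211, G_3 = 10^(−7.69/10) = 0.1702
Friis cascade:
  F = 2.193 + (1.334 − 1)/0.4560 + (7.211 − 1)/114.6 = 2.978
NF = 10 log₁₀(2.978) = 4.74 dB

4.74 dB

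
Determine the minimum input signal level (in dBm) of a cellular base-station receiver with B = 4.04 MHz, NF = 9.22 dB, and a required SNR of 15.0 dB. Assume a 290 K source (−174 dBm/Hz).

Sensitivity = −174 + 10 log₁₀(B) + NF + SNR_min
= −174 + 66.06 + 9.22 + 15.0
= −83.72 dBm → −83.7 dBm

−83.7 dBm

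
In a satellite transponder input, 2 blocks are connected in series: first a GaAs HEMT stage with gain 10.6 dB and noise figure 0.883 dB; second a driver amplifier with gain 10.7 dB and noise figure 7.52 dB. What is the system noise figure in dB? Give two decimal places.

Convert to linear (a loss of L dB is a gain of −L dB): F_i = 10^(NF_i/10), G_i = 10^(G_i,dB/10)
  Stage 1: F_1 = 10^(0.883/10) = 1.225, G_1 = 10^(10.6/10) = 11.48
  Stage 2: F_2 = 10^(7.52/10) = 5.649, G_2 = 10^(10.7/10) = 11.75
Friis cascade:
  F = 1.225 + (5.649 − 1)/11.48 = 1.630
NF = 10 log₁₀(1.630) = 2.12 dB

2.12 dB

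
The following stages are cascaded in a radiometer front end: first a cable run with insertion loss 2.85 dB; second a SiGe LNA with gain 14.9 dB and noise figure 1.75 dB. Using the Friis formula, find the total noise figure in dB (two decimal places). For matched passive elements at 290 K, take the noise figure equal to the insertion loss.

Convert to linear (a loss of L dB is a gain of −L dB): F_i = 10^(NF_i/10), G_i = 10^(G_i,dB/10)
  Stage 1: F_1 = 10^(2.85/10) = 1.928, G_1 = 10^(−2.85/10) = 0.5188
  Stage 2: F_2 = 10^(1.75/10) = 1.496, G_2 = 10^(14.9/10) = 30.90
Friis cascade:
  F = 1.928 + (1.496 − 1)/0.5188 = 2.884
NF = 10 log₁₀(2.884) = 4.60 dB

4.60 dB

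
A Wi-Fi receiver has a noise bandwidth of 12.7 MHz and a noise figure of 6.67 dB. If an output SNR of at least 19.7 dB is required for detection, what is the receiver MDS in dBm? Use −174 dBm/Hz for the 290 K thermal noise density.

−76.6 dBm

Sensitivity = −174 + 10 log₁₀(B) + NF + SNR_min
= −174 + 71.04 + 6.67 + 19.7
= −76.59 dBm → −76.6 dBm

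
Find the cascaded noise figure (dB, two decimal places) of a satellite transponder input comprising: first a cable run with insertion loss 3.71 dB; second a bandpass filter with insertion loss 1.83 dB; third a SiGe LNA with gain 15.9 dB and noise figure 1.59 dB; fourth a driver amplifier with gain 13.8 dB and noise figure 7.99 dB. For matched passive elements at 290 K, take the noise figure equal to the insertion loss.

Convert to linear (a loss of L dB is a gain of −L dB): F_i = 10^(NF_i/10), G_i = 10^(G_i,dB/10)
  Stage 1: F_1 = 10^(3.71/10) = 2.350, G_1 = 10^(−3.71/10) = 0.4256
  Stage 2: F_2 = 10^(1.83/10) = 1.524, G_2 = 10^(−1.83/10) = 0.6561
  Stage 3: F_3 = 10^(1.59/10) = 1.442, G_3 = 10^(15.9/10) = 38.90
  Stage 4: F_4 = 10^(7.99/10) = 6.295, G_4 = 10^(13.8/10) = 23.99
Friis cascade:
  F = 2.350 + (1.524 − 1)/0.4256 + (1.442 − 1)/0.2793 + (6.295 − 1)/10.86 = 5.652
NF = 10 log₁₀(5.652) = 7.52 dB

7.52 dB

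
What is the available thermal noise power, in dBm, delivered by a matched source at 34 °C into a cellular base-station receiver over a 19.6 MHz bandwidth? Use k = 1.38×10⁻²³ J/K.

−100.8 dBm

T = 34 °C + 273.15 = 307.15 K
P_n = kTB = 1.38×10⁻²³ × 307.15 × 1.96×10⁷ = 8.31×10⁻¹⁴ W
In dBm: 10 log₁₀(8.31×10⁻¹⁴ / 10⁻³) = −100.8 dBm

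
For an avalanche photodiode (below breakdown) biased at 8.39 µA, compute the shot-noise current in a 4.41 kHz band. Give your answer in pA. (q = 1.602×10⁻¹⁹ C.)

109 pA

I_n = √(2qI·B)
2qI·B = 2 × 1.602×10⁻¹⁹ × 8.39×10⁻⁶ × 4.41×10³ = 1.19×10⁻²⁰ A²
I_n = √(1.19×10⁻²⁰) = 1.09×10⁻¹⁰ A = 109 pA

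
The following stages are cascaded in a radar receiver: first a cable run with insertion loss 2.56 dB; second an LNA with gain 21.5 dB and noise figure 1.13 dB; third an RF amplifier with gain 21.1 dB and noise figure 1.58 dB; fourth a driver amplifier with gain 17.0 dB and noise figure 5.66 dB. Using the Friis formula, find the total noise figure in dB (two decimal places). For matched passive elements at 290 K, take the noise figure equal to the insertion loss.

Convert to linear (a loss of L dB is a gain of −L dB): F_i = 10^(NF_i/10), G_i = 10^(G_i,dB/10)
  Stage 1: F_1 = 10^(2.56/10) = 1.803, G_1 = 10^(−2.56/10) = 0.5546
  Stage 2: F_2 = 10^(1.13/10) = 1.297, G_2 = 10^(21.5/10) = 141.3
  Stage 3: F_3 = 10^(1.58/10) = 1.439, G_3 = 10^(21.1/10) = 128.8
  Stage 4: F_4 = 10^(5.66/10) = 3.681, G_4 = 10^(17.0/10) = 50.12
Friis cascade:
  F = 1.803 + (1.297 − 1)/0.5546 + (1.439 − 1)/78.34 + (3.681 − 1)/1.009×10⁴ = 2.345
NF = 10 log₁₀(2.345) = 3.70 dB

3.70 dB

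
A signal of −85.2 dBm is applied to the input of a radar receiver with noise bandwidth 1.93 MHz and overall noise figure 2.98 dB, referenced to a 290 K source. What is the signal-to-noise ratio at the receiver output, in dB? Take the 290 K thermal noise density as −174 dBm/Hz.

Noise floor: N = −174 + 10 log₁₀(B) + NF
10 log₁₀(1.93×10⁶) = 62.86 dB
N = −174 + 62.86 + 2.98 = −108.16 dBm
SNR = P_sig − N = −85.2 − (−108.16) = 22.96 dB → 23.0 dB

23.0 dB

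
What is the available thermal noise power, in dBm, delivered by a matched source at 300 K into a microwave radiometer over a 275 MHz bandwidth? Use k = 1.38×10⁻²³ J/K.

−89.4 dBm

P_n = kTB = 1.38×10⁻²³ × 300 × 2.75×10⁸ = 1.14×10⁻¹² W
In dBm: 10 log₁₀(1.14×10⁻¹² / 10⁻³) = −89.4 dBm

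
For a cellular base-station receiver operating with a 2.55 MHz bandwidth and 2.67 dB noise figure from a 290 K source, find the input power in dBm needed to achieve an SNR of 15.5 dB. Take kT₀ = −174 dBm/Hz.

Sensitivity = −174 + 10 log₁₀(B) + NF + SNR_min
= −174 + 64.07 + 2.67 + 15.5
= −91.76 dBm → −91.8 dBm

−91.8 dBm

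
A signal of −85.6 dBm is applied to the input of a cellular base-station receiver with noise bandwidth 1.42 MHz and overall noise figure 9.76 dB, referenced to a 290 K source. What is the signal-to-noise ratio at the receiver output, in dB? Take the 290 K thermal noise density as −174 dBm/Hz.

Noise floor: N = −174 + 10 log₁₀(B) + NF
10 log₁₀(1.42×10⁶) = 61.52 dB
N = −174 + 61.52 + 9.76 = −102.72 dBm
SNR = P_sig − N = −85.6 − (−102.72) = 17.12 dB → 17.1 dB

17.1 dB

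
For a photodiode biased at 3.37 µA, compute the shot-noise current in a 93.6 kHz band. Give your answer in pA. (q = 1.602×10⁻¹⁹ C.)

318 pA

I_n = √(2qI·B)
2qI·B = 2 × 1.602×10⁻¹⁹ × 3.37×10⁻⁶ × 9.36×10⁴ = 1.01×10⁻¹⁹ A²
I_n = √(1.01×10⁻¹⁹) = 3.18×10⁻¹⁰ A = 318 pA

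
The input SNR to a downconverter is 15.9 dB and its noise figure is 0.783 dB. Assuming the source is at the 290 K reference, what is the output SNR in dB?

By definition F = SNR_in/SNR_out, so in dB: SNR_out = SNR_in − NF
SNR_out = 15.9 − 0.783 = 15.117 dB

15.117 dB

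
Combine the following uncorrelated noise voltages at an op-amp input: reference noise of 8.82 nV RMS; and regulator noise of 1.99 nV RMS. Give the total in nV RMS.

9.04 nV

Uncorrelated sources add in power (mean-square): V_tot = √(ΣV_i²)
V_tot = √[(8.82×10⁻⁹)² + (1.99×10⁻⁹)²] = 9.04×10⁻⁹ V = 9.04 nV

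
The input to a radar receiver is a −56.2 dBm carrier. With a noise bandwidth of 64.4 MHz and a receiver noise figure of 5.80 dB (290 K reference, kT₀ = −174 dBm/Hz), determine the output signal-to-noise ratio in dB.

33.9 dB

Noise floor: N = −174 + 10 log₁₀(B) + NF
10 log₁₀(6.44×10⁷) = 78.09 dB
N = −174 + 78.09 + 5.80 = −90.11 dBm
SNR = P_sig − N = −56.2 − (−90.11) = 33.91 dB → 33.9 dB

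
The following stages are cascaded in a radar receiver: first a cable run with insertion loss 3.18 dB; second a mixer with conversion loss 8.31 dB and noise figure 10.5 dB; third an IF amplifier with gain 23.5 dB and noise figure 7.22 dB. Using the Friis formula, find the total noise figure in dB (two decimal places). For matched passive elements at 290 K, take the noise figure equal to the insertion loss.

Convert to linear (a loss of L dB is a gain of −L dB): F_i = 10^(NF_i/10), G_i = 10^(G_i,dB/10)
  Stage 1: F_1 = 10^(3.18/10) = 2.080, G_1 = 10^(−3.18/10) = 0.4808
  Stage 2: F_2 = 10^(10.5/10) = 11.22, G_2 = 10^(−8.31/10) = 0.1476
  Stage 3: F_3 = 10^(7.22/10) = 5.272, G_3 = 10^(23.5/10) = 223.9
Friis cascade:
  F = 2.080 + (11.22 − 1)/0.4808 + (5.272 − 1)/0.07096 = 83.54
NF = 10 log₁₀(83.54) = 19.22 dB

19.22 dB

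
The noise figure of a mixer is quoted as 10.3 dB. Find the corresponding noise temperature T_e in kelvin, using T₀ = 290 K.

2817 K

F = 10^(10.3/10) = 10.7152
T_e = (F − 1)·T₀ = (10.7152 − 1) × 290 = 2817 K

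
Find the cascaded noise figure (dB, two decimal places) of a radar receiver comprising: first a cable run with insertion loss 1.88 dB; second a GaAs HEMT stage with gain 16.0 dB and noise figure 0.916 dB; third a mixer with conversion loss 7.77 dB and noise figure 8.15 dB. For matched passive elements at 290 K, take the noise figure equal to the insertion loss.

3.26 dB

Convert to linear (a loss of L dB is a gain of −L dB): F_i = 10^(NF_i/10), G_i = 10^(G_i,dB/10)
  Stage 1: F_1 = 10^(1.88/10) = 1.542, G_1 = 10^(−1.88/10) = 0.6486
  Stage 2: F_2 = 10^(0.916/10) = 1.235, G_2 = 10^(16.0/10) = 39.81
  Stage 3: F_3 = 10^(8.15/10) = 6.531, G_3 = 10^(−7.77/10) = 0.1671
Friis cascade:
  F = 1.542 + (1.235 − 1)/0.6486 + (6.531 − 1)/25.82 = 2.118
NF = 10 log₁₀(2.118) = 3.26 dB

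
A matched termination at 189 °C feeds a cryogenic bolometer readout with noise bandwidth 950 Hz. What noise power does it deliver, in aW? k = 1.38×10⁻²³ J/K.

6.06 aW

T = 189 °C + 273.15 = 462.15 K
P_n = kTB = 1.38×10⁻²³ × 462.15 × 9.50×10² = 6.06×10⁻¹⁸ W = 6.06 aW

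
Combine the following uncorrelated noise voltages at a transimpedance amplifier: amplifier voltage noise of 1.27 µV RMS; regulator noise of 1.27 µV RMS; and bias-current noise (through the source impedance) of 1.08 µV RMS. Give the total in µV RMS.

Uncorrelated sources add in power (mean-square): V_tot = √(ΣV_i²)
V_tot = √[(1.27×10⁻⁶)² + (1.27×10⁻⁶)² + (1.08×10⁻⁶)²] = 2.10×10⁻⁶ V = 2.10 µV

2.10 µV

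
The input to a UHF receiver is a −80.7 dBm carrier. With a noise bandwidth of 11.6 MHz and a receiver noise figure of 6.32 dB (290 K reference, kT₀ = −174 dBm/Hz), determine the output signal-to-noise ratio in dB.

16.3 dB

Noise floor: N = −174 + 10 log₁₀(B) + NF
10 log₁₀(1.16×10⁷) = 70.64 dB
N = −174 + 70.64 + 6.32 = −97.04 dBm
SNR = P_sig − N = −80.7 − (−97.04) = 16.34 dB → 16.3 dB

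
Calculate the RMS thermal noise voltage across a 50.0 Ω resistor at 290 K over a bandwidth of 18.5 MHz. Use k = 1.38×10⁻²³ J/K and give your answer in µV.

3.85 µV

V_n = √(4kTRB)
4kTRB = 4 × 1.38×10⁻²³ × 290 × 5.00×10¹ × 1.85×10⁷ = 1.48×10⁻¹¹ V²
V_n = √(1.48×10⁻¹¹) = 3.85×10⁻⁶ V = 3.85 µV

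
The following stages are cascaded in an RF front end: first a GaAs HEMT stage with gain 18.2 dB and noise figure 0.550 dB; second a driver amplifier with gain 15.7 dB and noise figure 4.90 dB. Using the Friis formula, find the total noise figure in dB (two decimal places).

0.67 dB

Convert to linear (a loss of L dB is a gain of −L dB): F_i = 10^(NF_i/10), G_i = 10^(G_i,dB/10)
  Stage 1: F_1 = 10^(0.550/10) = 1.135, G_1 = 10^(18.2/10) = 66.07
  Stage 2: F_2 = 10^(4.90/10) = 3.090, G_2 = 10^(15.7/10) = 37.15
Friis cascade:
  F = 1.135 + (3.090 − 1)/66.07 = 1.167
NF = 10 log₁₀(1.167) = 0.67 dB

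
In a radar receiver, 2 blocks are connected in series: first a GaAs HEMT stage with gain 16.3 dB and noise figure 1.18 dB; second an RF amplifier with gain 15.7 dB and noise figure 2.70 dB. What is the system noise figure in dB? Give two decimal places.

1.25 dB

Convert to linear (a loss of L dB is a gain of −L dB): F_i = 10^(NF_i/10), G_i = 10^(G_i,dB/10)
  Stage 1: F_1 = 10^(1.18/10) = 1.312, G_1 = 10^(16.3/10) = 42.66
  Stage 2: F_2 = 10^(2.70/10) = 1.862, G_2 = 10^(15.7/10) = 37.15
Friis cascade:
  F = 1.312 + (1.862 − 1)/42.66 = 1.332
NF = 10 log₁₀(1.332) = 1.25 dB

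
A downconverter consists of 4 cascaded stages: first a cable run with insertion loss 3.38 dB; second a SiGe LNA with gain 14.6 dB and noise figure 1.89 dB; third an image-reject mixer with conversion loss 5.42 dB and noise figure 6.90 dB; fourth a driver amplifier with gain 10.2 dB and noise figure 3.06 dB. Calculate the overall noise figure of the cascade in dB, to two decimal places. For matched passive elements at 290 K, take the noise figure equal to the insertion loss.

Convert to linear (a loss of L dB is a gain of −L dB): F_i = 10^(NF_i/10), G_i = 10^(G_i,dB/10)
  Stage 1: F_1 = 10^(3.38/10) = 2.178, G_1 = 10^(−3.38/10) = 0.4592
  Stage 2: F_2 = 10^(1.89/10) = 1.545, G_2 = 10^(14.6/10) = 28.84
  Stage 3: F_3 = 10^(6.90/10) = 4.898, G_3 = 10^(−5.42/10) = 0.2871
  Stage 4: F_4 = 10^(3.06/10) = 2.023, G_4 = 10^(10.2/10) = 10.47
Friis cascade:
  F = 2.178 + (1.545 − 1)/0.4592 + (4.898 − 1)/13.24 + (2.023 − 1)/3.802 = 3.929
NF = 10 log₁₀(3.929) = 5.94 dB

5.94 dB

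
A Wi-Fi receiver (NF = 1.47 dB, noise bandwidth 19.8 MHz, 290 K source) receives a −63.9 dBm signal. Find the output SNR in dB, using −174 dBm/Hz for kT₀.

35.7 dB

Noise floor: N = −174 + 10 log₁₀(B) + NF
10 log₁₀(1.98×10⁷) = 72.97 dB
N = −174 + 72.97 + 1.47 = −99.56 dBm
SNR = P_sig − N = −63.9 − (−99.56) = 35.66 dB → 35.7 dB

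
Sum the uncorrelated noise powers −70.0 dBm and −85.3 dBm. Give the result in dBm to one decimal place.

Convert to linear, add, convert back:
P₁ = 1.00×10⁻¹⁰ W, P₂ = 2.95×10⁻¹² W
P_tot = 1.03×10⁻¹⁰ W → 10 log₁₀(P_tot / 10⁻³) = −69.9 dBm

−69.9 dBm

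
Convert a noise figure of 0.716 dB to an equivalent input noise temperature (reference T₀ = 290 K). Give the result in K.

52.0 K

F = 10^(0.716/10) = 1.17923
T_e = (F − 1)·T₀ = (1.17923 − 1) × 290 = 52.0 K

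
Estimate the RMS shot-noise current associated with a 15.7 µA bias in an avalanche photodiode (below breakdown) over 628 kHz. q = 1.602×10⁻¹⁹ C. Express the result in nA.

1.78 nA

I_n = √(2qI·B)
2qI·B = 2 × 1.602×10⁻¹⁹ × 1.57×10⁻⁵ × 6.28×10⁵ = 3.16×10⁻¹⁸ A²
I_n = √(3.16×10⁻¹⁸) = 1.78×10⁻⁹ A = 1.78 nA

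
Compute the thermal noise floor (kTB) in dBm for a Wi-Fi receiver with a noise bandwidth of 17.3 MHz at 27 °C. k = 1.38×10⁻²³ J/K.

−101.4 dBm

T = 27 °C + 273.15 = 300.15 K
P_n = kTB = 1.38×10⁻²³ × 300.15 × 1.73×10⁷ = 7.17×10⁻¹⁴ W
In dBm: 10 log₁₀(7.17×10⁻¹⁴ / 10⁻³) = −101.4 dBm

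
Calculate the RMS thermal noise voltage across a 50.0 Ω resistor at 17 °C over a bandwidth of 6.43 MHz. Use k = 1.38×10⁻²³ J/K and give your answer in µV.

T = 17 °C + 273.15 = 290.15 K
V_n = √(4kTRB)
4kTRB = 4 × 1.38×10⁻²³ × 290.15 × 5.00×10¹ × 6.43×10⁶ = 5.15×10⁻¹² V²
V_n = √(5.15×10⁻¹²) = 2.27×10⁻⁶ V = 2.27 µV

2.27 µV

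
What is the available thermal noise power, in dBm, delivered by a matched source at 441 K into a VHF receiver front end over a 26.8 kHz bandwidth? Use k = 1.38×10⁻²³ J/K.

P_n = kTB = 1.38×10⁻²³ × 441 × 2.68×10⁴ = 1.63×10⁻¹⁶ W
In dBm: 10 log₁₀(1.63×10⁻¹⁶ / 10⁻³) = −127.9 dBm

−127.9 dBm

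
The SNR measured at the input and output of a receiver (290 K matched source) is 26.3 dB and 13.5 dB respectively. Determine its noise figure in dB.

NF (dB) = SNR_in(dB) − SNR_out(dB) when the source is at T₀
NF = 26.3 − 13.5 = 12.8 dB

12.8 dB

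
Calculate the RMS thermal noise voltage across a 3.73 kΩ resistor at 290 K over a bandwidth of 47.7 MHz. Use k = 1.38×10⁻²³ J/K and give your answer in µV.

V_n = √(4kTRB)
4kTRB = 4 × 1.38×10⁻²³ × 290 × 3.73×10³ × 4.77×10⁷ = 2.85×10⁻⁹ V²
V_n = √(2.85×10⁻⁹) = 5.34×10⁻⁵ V = 53.4 µV

53.4 µV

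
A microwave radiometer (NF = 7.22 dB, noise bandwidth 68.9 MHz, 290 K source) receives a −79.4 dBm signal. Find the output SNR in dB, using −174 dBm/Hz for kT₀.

9.0 dB

Noise floor: N = −174 + 10 log₁₀(B) + NF
10 log₁₀(6.89×10⁷) = 78.38 dB
N = −174 + 78.38 + 7.22 = −88.40 dBm
SNR = P_sig − N = −79.4 − (−88.40) = 9.00 dB → 9.0 dB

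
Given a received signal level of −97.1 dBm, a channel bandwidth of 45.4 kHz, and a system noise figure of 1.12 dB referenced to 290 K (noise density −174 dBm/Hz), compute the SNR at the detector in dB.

29.2 dB

Noise floor: N = −174 + 10 log₁₀(B) + NF
10 log₁₀(4.54×10⁴) = 46.57 dB
N = −174 + 46.57 + 1.12 = −126.31 dBm
SNR = P_sig − N = −97.1 − (−126.31) = 29.21 dB → 29.2 dB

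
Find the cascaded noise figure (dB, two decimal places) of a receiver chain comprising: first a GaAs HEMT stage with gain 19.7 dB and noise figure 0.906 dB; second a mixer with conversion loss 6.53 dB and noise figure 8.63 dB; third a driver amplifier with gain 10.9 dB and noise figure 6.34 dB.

Convert to linear (a loss of L dB is a gain of −L dB): F_i = 10^(NF_i/10), G_i = 10^(G_i,dB/10)
  Stage 1: F_1 = 10^(0.906/10) = 1.232, G_1 = 10^(19.7/10) = 93.33
  Stage 2: F_2 = 10^(8.63/10) = 7.295, G_2 = 10^(−6.53/10) = 0.2223
  Stage 3: F_3 = 10^(6.34/10) = 4.305, G_3 = 10^(10.9/10) = 12.30
Friis cascade:
  F = 1.232 + (7.295 − 1)/93.33 + (4.305 − 1)/20.75 = 1.459
NF = 10 log₁₀(1.459) = 1.64 dB

1.64 dB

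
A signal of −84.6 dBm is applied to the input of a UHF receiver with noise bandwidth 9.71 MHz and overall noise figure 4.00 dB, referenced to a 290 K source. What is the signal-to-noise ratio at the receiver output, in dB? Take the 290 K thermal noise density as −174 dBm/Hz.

15.5 dB

Noise floor: N = −174 + 10 log₁₀(B) + NF
10 log₁₀(9.71×10⁶) = 69.87 dB
N = −174 + 69.87 + 4.00 = −100.13 dBm
SNR = P_sig − N = −84.6 − (−100.13) = 15.53 dB → 15.5 dB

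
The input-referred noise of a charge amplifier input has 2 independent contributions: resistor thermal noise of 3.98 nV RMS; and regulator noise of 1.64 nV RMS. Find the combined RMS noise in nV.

Uncorrelated sources add in power (mean-square): V_tot = √(ΣV_i²)
V_tot = √[(3.98×10⁻⁹)² + (1.64×10⁻⁹)²] = 4.30×10⁻⁹ V = 4.30 nV

4.30 nV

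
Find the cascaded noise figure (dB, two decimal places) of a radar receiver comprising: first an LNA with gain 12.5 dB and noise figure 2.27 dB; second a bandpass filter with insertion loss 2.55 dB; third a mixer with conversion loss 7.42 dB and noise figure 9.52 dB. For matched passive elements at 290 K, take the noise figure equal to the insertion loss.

4.04 dB

Convert to linear (a loss of L dB is a gain of −L dB): F_i = 10^(NF_i/10), G_i = 10^(G_i,dB/10)
  Stage 1: F_1 = 10^(2.27/10) = 1.687, G_1 = 10^(12.5/10) = 17.78
  Stage 2: F_2 = 10^(2.55/10) = 1.799, G_2 = 10^(−2.55/10) = 0.5559
  Stage 3: F_3 = 10^(9.52/10) = 8.954, G_3 = 10^(−7.42/10) = 0.1811
Friis cascade:
  F = 1.687 + (1.799 − 1)/17.78 + (8.954 − 1)/9.886 = 2.536
NF = 10 log₁₀(2.536) = 4.04 dB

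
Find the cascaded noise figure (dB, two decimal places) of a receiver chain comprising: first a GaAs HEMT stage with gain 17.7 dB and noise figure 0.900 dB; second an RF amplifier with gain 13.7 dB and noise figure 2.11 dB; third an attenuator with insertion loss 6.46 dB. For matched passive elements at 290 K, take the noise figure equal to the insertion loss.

Convert to linear (a loss of L dB is a gain of −L dB): F_i = 10^(NF_i/10), G_i = 10^(G_i,dB/10)
  Stage 1: F_1 = 10^(0.900/10) = 1.230, G_1 = 10^(17.7/10) = 58.88
  Stage 2: F_2 = 10^(2.11/10) = 1.626, G_2 = 10^(13.7/10) = 23.44
  Stage 3: F_3 = 10^(6.46/10) = 4.426, G_3 = 10^(−6.46/10) = 0.2259
Friis cascade:
  F = 1.230 + (1.626 − 1)/58.88 + (4.426 − 1)/1380 = 1.243
NF = 10 log₁₀(1.243) = 0.95 dB

0.95 dB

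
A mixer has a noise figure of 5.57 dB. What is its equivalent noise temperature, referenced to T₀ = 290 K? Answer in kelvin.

756 K

F = 10^(5.57/10) = 3.60579
T_e = (F − 1)·T₀ = (3.60579 − 1) × 290 = 756 K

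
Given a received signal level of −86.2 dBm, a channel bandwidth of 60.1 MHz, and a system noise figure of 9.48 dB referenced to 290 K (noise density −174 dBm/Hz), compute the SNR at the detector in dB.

Noise floor: N = −174 + 10 log₁₀(B) + NF
10 log₁₀(6.01×10⁷) = 77.79 dB
N = −174 + 77.79 + 9.48 = −86.73 dBm
SNR = P_sig − N = −86.2 − (−86.73) = 0.53 dB → 0.5 dB

0.5 dB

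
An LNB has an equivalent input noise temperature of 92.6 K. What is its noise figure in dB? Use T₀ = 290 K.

1.20 dB

F = 1 + T_e/T₀ = 1 + 92.6/290 = 1.31931
NF = 10 log₁₀(1.31931) = 1.20 dB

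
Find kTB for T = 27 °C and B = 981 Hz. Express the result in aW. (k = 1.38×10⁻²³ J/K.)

4.06 aW

T = 27 °C + 273.15 = 300.15 K
P_n = kTB = 1.38×10⁻²³ × 300.15 × 9.81×10² = 4.06×10⁻¹⁸ W = 4.06 aW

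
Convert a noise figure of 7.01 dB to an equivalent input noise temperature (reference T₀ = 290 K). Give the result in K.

F = 10^(7.01/10) = 5.02343
T_e = (F − 1)·T₀ = (5.02343 − 1) × 290 = 1167 K

1167 K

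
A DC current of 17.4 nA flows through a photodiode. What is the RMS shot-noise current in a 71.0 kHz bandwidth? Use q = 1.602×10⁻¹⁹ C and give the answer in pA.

I_n = √(2qI·B)
2qI·B = 2 × 1.602×10⁻¹⁹ × 1.74×10⁻⁸ × 7.10×10⁴ = 3.96×10⁻²² A²
I_n = √(3.96×10⁻²²) = 1.99×10⁻¹¹ A = 19.9 pA

19.9 pA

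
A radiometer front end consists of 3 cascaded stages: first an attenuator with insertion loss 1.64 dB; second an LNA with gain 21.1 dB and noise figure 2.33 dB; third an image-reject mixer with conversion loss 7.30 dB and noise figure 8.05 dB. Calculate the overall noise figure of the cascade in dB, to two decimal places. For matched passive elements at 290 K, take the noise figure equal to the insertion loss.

4.07 dB

Convert to linear (a loss of L dB is a gain of −L dB): F_i = 10^(NF_i/10), G_i = 10^(G_i,dB/10)
  Stage 1: F_1 = 10^(1.64/10) = 1.459, G_1 = 10^(−1.64/10) = 0.6855
  Stage 2: F_2 = 10^(2.33/10) = 1.710, G_2 = 10^(21.1/10) = 128.8
  Stage 3: F_3 = 10^(8.05/10) = 6.383, G_3 = 10^(−7.30/10) = 0.1862
Friis cascade:
  F = 1.459 + (1.710 − 1)/0.6855 + (6.383 − 1)/88.31 = 2.556
NF = 10 log₁₀(2.556) = 4.07 dB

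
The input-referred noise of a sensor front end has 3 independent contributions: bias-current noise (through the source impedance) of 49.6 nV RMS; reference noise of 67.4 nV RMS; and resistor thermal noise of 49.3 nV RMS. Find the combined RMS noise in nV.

97.1 nV

Uncorrelated sources add in power (mean-square): V_tot = √(ΣV_i²)
V_tot = √[(4.96×10⁻⁸)² + (6.74×10⁻⁸)² + (4.93×10⁻⁸)²] = 9.71×10⁻⁸ V = 97.1 nV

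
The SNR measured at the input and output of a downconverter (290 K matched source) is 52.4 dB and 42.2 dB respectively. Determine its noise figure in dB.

10.2 dB

NF (dB) = SNR_in(dB) − SNR_out(dB) when the source is at T₀
NF = 52.4 − 42.2 = 10.2 dB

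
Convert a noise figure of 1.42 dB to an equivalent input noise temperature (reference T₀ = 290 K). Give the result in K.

F = 10^(1.42/10) = 1.38676
T_e = (F − 1)·T₀ = (1.38676 − 1) × 290 = 112 K

112 K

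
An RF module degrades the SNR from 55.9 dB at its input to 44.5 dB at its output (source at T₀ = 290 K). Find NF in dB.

11.4 dB

NF (dB) = SNR_in(dB) − SNR_out(dB) when the source is at T₀
NF = 55.9 − 44.5 = 11.4 dB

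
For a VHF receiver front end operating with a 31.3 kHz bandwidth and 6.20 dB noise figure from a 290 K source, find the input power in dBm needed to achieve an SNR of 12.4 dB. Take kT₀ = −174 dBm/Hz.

Sensitivity = −174 + 10 log₁₀(B) + NF + SNR_min
= −174 + 44.96 + 6.20 + 12.4
= −110.44 dBm → −110.4 dBm

−110.4 dBm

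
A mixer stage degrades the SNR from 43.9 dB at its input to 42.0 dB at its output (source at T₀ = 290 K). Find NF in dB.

1.9 dB

NF (dB) = SNR_in(dB) − SNR_out(dB) when the source is at T₀
NF = 43.9 − 42.0 = 1.9 dB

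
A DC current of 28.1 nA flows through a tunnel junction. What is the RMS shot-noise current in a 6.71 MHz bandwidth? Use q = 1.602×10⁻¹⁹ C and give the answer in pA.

246 pA

I_n = √(2qI·B)
2qI·B = 2 × 1.602×10⁻¹⁹ × 2.81×10⁻⁸ × 6.71×10⁶ = 6.04×10⁻²⁰ A²
I_n = √(6.04×10⁻²⁰) = 2.46×10⁻¹⁰ A = 246 pA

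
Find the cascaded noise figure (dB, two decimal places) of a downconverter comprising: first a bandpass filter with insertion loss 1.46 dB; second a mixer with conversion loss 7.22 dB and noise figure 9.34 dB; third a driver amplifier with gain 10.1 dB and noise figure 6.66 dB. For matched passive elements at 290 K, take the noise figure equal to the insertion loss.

15.89 dB

Convert to linear (a loss of L dB is a gain of −L dB): F_i = 10^(NF_i/10), G_i = 10^(G_i,dB/10)
  Stage 1: F_1 = 10^(1.46/10) = 1.400, G_1 = 10^(−1.46/10) = 0.7145
  Stage 2: F_2 = 10^(9.34/10) = 8.590, G_2 = 10^(−7.22/10) = 0.1897
  Stage 3: F_3 = 10^(6.66/10) = 4.634, G_3 = 10^(10.1/10) = 10.23
Friis cascade:
  F = 1.400 + (8.590 − 1)/0.7145 + (4.634 − 1)/0.1355 = 38.84
NF = 10 log₁₀(38.84) = 15.89 dB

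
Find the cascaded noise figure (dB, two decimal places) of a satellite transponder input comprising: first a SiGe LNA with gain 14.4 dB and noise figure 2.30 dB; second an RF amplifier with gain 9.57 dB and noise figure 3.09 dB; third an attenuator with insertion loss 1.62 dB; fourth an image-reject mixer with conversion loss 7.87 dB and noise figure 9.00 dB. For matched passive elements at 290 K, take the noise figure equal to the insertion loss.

2.50 dB

Convert to linear (a loss of L dB is a gain of −L dB): F_i = 10^(NF_i/10), G_i = 10^(G_i,dB/10)
  Stage 1: F_1 = 10^(2.30/10) = 1.698, G_1 = 10^(14.4/10) = 27.54
  Stage 2: F_2 = 10^(3.09/10) = 2.037, G_2 = 10^(9.57/10) = 9.057
  Stage 3: F_3 = 10^(1.62/10) = 1.452, G_3 = 10^(−1.62/10) = 0.6887
  Stage 4: F_4 = 10^(9.00/10) = 7.943, G_4 = 10^(−7.87/10) = 0.1633
Friis cascade:
  F = 1.698 + (2.037 − 1)/27.54 + (1.452 − 1)/249.5 + (7.943 − 1)/171.8 = 1.778
NF = 10 log₁₀(1.778) = 2.50 dB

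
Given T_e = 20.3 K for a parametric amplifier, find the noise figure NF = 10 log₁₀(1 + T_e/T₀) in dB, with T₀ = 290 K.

F = 1 + T_e/T₀ = 1 + 20.3/290 = 1.07
NF = 10 log₁₀(1.07) = 0.294 dB

0.294 dB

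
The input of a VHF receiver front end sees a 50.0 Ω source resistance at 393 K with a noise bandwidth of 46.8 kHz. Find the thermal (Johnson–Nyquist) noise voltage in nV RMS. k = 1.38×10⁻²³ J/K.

V_n = √(4kTRB)
4kTRB = 4 × 1.38×10⁻²³ × 393 × 5.00×10¹ × 4.68×10⁴ = 5.08×10⁻¹⁴ V²
V_n = √(5.08×10⁻¹⁴) = 2.25×10⁻⁷ V = 225 nV

225 nV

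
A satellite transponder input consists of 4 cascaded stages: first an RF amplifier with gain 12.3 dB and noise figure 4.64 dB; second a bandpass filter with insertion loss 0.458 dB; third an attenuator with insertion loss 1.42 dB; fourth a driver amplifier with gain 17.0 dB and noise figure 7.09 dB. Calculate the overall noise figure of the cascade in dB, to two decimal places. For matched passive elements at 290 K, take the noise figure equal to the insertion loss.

Convert to linear (a loss of L dB is a gain of −L dB): F_i = 10^(NF_i/10), G_i = 10^(G_i,dB/10)
  Stage 1: F_1 = 10^(4.64/10) = 2.911, G_1 = 10^(12.3/10) = 16.98
  Stage 2: F_2 = 10^(0.458/10) = 1.111, G_2 = 10^(−0.458/10) = 0.8999
  Stage 3: F_3 = 10^(1.42/10) = 1.387, G_3 = 10^(−1.42/10) = 0.7211
  Stage 4: F_4 = 10^(7.09/10) = 5.117, G_4 = 10^(17.0/10) = 50.12
Friis cascade:
  F = 2.911 + (1.111 − 1)/16.98 + (1.387 − 1)/15.28 + (5.117 − 1)/11.02 = 3.316
NF = 10 log₁₀(3.316) = 5.21 dB

5.21 dB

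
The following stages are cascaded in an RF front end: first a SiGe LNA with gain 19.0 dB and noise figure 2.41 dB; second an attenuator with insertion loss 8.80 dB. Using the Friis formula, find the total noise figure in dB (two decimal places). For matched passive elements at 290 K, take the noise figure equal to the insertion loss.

Convert to linear (a loss of L dB is a gain of −L dB): F_i = 10^(NF_i/10), G_i = 10^(G_i,dB/10)
  Stage 1: F_1 = 10^(2.41/10) = 1.742, G_1 = 10^(19.0/10) = 79.43
  Stage 2: F_2 = 10^(8.80/10) = 7.586, G_2 = 10^(−8.80/10) = 0.1318
Friis cascade:
  F = 1.742 + (7.586 − 1)/79.43 = 1.825
NF = 10 log₁₀(1.825) = 2.61 dB

2.61 dB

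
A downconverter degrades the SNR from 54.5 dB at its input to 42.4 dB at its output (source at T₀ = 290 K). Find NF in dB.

12.1 dB

NF (dB) = SNR_in(dB) − SNR_out(dB) when the source is at T₀
NF = 54.5 − 42.4 = 12.1 dB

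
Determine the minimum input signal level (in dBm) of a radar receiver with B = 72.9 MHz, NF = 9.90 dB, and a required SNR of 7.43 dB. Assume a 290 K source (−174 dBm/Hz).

−78.0 dBm

Sensitivity = −174 + 10 log₁₀(B) + NF + SNR_min
= −174 + 78.63 + 9.90 + 7.43
= −78.04 dBm → −78.0 dBm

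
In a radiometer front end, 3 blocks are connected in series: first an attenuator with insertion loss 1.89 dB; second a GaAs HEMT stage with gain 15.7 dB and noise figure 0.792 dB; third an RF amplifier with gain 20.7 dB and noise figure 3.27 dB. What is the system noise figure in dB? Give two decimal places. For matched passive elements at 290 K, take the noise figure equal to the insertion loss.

Convert to linear (a loss of L dB is a gain of −L dB): F_i = 10^(NF_i/10), G_i = 10^(G_i,dB/10)
  Stage 1: F_1 = 10^(1.89/10) = 1.545, G_1 = 10^(−1.89/10) = 0.6471
  Stage 2: F_2 = 10^(0.792/10) = 1.200, G_2 = 10^(15.7/10) = 37.15
  Stage 3: F_3 = 10^(3.27/10) = 2.123, G_3 = 10^(20.7/10) = 117.5
Friis cascade:
  F = 1.545 + (1.200 − 1)/0.6471 + (2.123 − 1)/24.04 = 1.901
NF = 10 log₁₀(1.901) = 2.79 dB

2.79 dB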